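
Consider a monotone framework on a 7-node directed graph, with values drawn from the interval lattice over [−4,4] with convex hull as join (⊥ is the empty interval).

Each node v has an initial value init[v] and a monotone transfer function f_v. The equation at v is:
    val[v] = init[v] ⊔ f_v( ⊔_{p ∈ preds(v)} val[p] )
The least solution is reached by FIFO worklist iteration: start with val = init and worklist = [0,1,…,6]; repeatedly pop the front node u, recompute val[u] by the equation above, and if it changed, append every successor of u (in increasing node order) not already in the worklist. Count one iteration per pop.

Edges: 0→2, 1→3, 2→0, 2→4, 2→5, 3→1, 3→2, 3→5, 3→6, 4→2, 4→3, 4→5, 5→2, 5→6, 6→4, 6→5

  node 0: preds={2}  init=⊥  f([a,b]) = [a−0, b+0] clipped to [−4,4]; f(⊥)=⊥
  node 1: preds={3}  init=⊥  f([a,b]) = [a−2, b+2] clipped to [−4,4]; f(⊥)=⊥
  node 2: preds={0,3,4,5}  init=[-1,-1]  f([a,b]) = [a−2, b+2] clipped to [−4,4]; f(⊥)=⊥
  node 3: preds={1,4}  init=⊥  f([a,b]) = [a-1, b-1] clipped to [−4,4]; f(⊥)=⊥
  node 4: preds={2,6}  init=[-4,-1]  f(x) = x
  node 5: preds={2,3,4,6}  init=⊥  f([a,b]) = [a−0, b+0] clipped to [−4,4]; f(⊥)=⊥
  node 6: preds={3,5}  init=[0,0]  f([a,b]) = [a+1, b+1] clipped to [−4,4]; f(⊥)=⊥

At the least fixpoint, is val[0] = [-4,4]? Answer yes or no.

Iteration log — 29 steps:
  step 1. node 0  ⊔preds=[-1,-1]  new=[-1,-1]  old=⊥  +wl: 
  step 2. node 1  ⊔preds=⊥  new=⊥  stable
  step 3. node 2  ⊔preds=[-4,-1]  new=[-4,1]  old=[-1,-1]  +wl: 0
  step 4. node 3  ⊔preds=[-4,-1]  new=[-4,-2]  old=⊥  +wl: 1,2
  step 5. node 4  ⊔preds=[-4,1]  new=[-4,1]  old=[-4,-1]  +wl: 3
  step 6. node 5  ⊔preds=[-4,1]  new=[-4,1]  old=⊥  +wl: 
  step 7. node 6  ⊔preds=[-4,1]  new=[-3,2]  old=[0,0]  +wl: 4,5
  step 8. node 0  ⊔preds=[-4,1]  new=[-4,1]  old=[-1,-1]  +wl: 
  step 9. node 1  ⊔preds=[-4,-2]  new=[-4,0]  old=⊥  +wl: 
  step 10. node 2  ⊔preds=[-4,1]  new=[-4,3]  old=[-4,1]  +wl: 0
  step 11. node 3  ⊔preds=[-4,1]  new=[-4,0]  old=[-4,-2]  +wl: 1,2,6
  step 12. node 4  ⊔preds=[-4,3]  new=[-4,3]  old=[-4,1]  +wl: 3
  step 13. node 5  ⊔preds=[-4,3]  new=[-4,3]  old=[-4,1]  +wl: 
  step 14. node 0  ⊔preds=[-4,3]  new=[-4,3]  old=[-4,1]  +wl: 
  step 15. node 1  ⊔preds=[-4,0]  new=[-4,2]  old=[-4,0]  +wl: 
  step 16. node 2  ⊔preds=[-4,3]  new=[-4,4]  old=[-4,3]  +wl: 0,4,5
  step 17. node 6  ⊔preds=[-4,3]  new=[-3,4]  old=[-3,2]  +wl: 
  step 18. node 3  ⊔preds=[-4,3]  new=[-4,2]  old=[-4,0]  +wl: 1,2,6
  step 19. node 0  ⊔preds=[-4,4]  new=[-4,4]  old=[-4,3]  +wl: 
  step 20. node 4  ⊔preds=[-4,4]  new=[-4,4]  old=[-4,3]  +wl: 3
  step 21. node 5  ⊔preds=[-4,4]  new=[-4,4]  old=[-4,3]  +wl: 
  step 22. node 1  ⊔preds=[-4,2]  new=[-4,4]  old=[-4,2]  +wl: 
  step 23. node 2  ⊔preds=[-4,4]  new=[-4,4]  stable
  step 24. node 6  ⊔preds=[-4,4]  new=[-3,4]  stable
  step 25. node 3  ⊔preds=[-4,4]  new=[-4,3]  old=[-4,2]  +wl: 1,2,5,6
  step 26. node 1  ⊔preds=[-4,3]  new=[-4,4]  stable
  step 27. node 2  ⊔preds=[-4,4]  new=[-4,4]  stable
  step 28. node 5  ⊔preds=[-4,4]  new=[-4,4]  stable
  step 29. node 6  ⊔preds=[-4,4]  new=[-3,4]  stable

Least fixpoint reached:
  node 0: [-4,4]
  node 1: [-4,4]
  node 2: [-4,4]
  node 3: [-4,3]
  node 4: [-4,4]
  node 5: [-4,4]
  node 6: [-3,4]

yes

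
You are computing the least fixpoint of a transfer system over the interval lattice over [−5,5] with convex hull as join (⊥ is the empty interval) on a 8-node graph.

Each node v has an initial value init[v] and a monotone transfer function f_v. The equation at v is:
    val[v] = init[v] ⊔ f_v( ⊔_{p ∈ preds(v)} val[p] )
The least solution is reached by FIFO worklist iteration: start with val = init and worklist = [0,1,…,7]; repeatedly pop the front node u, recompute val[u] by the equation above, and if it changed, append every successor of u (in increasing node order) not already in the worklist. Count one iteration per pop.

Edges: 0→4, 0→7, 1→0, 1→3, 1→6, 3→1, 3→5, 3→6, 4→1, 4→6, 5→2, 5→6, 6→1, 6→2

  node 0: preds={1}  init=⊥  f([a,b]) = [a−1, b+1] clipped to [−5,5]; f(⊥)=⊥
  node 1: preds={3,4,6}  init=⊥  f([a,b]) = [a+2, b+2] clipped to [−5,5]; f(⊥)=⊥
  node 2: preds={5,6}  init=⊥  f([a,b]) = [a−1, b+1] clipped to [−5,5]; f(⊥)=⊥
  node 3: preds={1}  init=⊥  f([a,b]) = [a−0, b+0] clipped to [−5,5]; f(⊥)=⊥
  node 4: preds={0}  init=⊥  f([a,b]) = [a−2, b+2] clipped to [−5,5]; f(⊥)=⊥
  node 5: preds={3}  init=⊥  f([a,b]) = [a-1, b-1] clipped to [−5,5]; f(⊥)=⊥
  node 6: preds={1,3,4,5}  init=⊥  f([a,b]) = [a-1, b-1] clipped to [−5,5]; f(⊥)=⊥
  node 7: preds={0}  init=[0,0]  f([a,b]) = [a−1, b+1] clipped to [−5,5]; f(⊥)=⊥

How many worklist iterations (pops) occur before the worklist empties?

Trace (8 dequeues):
  [1] u=0 | in ⊥ | out ⊥ | ==
  [2] u=1 | in ⊥ | out ⊥ | ==
  [3] u=2 | in ⊥ | out ⊥ | ==
  [4] u=3 | in ⊥ | out ⊥ | ==
  [5] u=4 | in ⊥ | out ⊥ | ==
  [6] u=5 | in ⊥ | out ⊥ | ==
  [7] u=6 | in ⊥ | out ⊥ | ==
  [8] u=7 | in ⊥ | out [0,0] | ==

Converged values:
  [0] ⊥
  [1] ⊥
  [2] ⊥
  [3] ⊥
  [4] ⊥
  [5] ⊥
  [6] ⊥
  [7] [0,0]

8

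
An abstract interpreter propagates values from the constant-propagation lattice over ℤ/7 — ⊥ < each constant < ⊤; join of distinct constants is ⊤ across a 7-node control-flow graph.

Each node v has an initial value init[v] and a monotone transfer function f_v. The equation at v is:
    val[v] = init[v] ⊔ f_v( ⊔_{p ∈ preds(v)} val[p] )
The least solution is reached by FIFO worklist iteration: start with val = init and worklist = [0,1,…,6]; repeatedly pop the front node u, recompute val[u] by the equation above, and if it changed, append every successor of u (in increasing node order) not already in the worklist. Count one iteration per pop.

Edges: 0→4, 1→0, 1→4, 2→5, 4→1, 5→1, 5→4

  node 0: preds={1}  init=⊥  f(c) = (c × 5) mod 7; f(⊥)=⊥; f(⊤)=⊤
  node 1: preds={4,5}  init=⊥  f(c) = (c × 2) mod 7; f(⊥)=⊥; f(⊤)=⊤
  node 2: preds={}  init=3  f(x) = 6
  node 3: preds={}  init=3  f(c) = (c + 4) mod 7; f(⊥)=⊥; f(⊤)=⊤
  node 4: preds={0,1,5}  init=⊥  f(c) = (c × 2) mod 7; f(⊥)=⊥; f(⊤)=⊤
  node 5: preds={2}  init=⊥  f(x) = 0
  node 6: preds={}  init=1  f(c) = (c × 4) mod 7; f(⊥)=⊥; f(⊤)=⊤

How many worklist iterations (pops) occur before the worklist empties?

Iteration log — 12 steps:
  step 1. node 0  ⊔preds=⊥  new=⊥  stable
  step 2. node 1  ⊔preds=⊥  new=⊥  stable
  step 3. node 2  ⊔preds=⊥  new=⊤  old=3  +wl: 
  step 4. node 3  ⊔preds=⊥  new=3  stable
  step 5. node 4  ⊔preds=⊥  new=⊥  stable
  step 6. node 5  ⊔preds=⊤  new=0  old=⊥  +wl: 1,4
  step 7. node 6  ⊔preds=⊥  new=1  stable
  step 8. node 1  ⊔preds=0  new=0  old=⊥  +wl: 0
  step 9. node 4  ⊔preds=0  new=0  old=⊥  +wl: 1
  step 10. node 0  ⊔preds=0  new=0  old=⊥  +wl: 4
  step 11. node 1  ⊔preds=0  new=0  stable
  step 12. node 4  ⊔preds=0  new=0  stable

Least fixpoint reached:
  node 0: 0
  node 1: 0
  node 2: ⊤
  node 3: 3
  node 4: 0
  node 5: 0
  node 6: 1

12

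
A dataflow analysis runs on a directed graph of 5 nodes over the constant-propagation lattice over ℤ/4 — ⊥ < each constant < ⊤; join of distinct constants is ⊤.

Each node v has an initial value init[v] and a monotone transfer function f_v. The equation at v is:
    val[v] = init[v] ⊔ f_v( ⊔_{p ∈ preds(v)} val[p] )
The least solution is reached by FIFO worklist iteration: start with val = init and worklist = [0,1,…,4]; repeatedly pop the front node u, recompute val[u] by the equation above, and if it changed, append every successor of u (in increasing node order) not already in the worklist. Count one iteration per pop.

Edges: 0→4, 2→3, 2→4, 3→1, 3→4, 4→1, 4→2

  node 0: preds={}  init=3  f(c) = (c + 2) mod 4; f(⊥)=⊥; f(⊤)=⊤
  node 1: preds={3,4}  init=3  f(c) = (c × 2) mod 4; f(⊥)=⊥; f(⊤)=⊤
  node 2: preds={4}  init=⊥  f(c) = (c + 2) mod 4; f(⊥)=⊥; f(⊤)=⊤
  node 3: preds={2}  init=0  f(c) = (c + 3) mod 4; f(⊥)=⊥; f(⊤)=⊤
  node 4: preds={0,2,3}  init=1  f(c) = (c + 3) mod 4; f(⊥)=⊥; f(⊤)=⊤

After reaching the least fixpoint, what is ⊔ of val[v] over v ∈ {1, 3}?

⊤

Iteration log — 9 steps:
  step 1. node 0  ⊔preds=⊥  new=3  stable
  step 2. node 1  ⊔preds=⊤  new=⊤  old=3  +wl: 
  step 3. node 2  ⊔preds=1  new=3  old=⊥  +wl: 
  step 4. node 3  ⊔preds=3  new=⊤  old=0  +wl: 1
  step 5. node 4  ⊔preds=⊤  new=⊤  old=1  +wl: 2
  step 6. node 1  ⊔preds=⊤  new=⊤  stable
  step 7. node 2  ⊔preds=⊤  new=⊤  old=3  +wl: 3,4
  step 8. node 3  ⊔preds=⊤  new=⊤  stable
  step 9. node 4  ⊔preds=⊤  new=⊤  stable

Least fixpoint reached:
  node 0: 3
  node 1: ⊤
  node 2: ⊤
  node 3: ⊤
  node 4: ⊤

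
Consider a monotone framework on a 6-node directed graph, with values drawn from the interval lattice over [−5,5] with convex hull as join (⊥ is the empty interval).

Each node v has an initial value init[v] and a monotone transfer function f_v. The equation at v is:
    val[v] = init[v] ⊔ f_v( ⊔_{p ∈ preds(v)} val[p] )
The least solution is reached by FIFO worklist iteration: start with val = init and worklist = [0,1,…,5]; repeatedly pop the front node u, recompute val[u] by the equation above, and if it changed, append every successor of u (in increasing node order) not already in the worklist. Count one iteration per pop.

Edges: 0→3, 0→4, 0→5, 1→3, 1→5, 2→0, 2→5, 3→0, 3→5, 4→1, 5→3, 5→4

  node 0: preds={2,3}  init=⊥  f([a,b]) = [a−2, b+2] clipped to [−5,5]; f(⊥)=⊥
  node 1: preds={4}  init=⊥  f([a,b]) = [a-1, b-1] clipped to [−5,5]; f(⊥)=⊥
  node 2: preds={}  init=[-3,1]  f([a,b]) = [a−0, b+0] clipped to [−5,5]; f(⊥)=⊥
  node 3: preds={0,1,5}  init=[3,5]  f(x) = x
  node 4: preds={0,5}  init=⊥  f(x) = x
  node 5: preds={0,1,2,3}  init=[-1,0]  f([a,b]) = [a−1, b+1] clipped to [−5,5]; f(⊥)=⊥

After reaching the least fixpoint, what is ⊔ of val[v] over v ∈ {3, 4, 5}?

[-5,5]

Worklist (11 pops):
  #1 pop 0: in=[-3,5] → [-5,5] (was ⊥); enqueue []
  #2 pop 1: in=⊥ → ⊥ (no change)
  #3 pop 2: in=⊥ → [-3,1] (no change)
  #4 pop 3: in=[-5,5] → [-5,5] (was [3,5]); enqueue [0]
  #5 pop 4: in=[-5,5] → [-5,5] (was ⊥); enqueue [1]
  #6 pop 5: in=[-5,5] → [-5,5] (was [-1,0]); enqueue [3,4]
  #7 pop 0: in=[-5,5] → [-5,5] (no change)
  #8 pop 1: in=[-5,5] → [-5,4] (was ⊥); enqueue [5]
  #9 pop 3: in=[-5,5] → [-5,5] (no change)
  #10 pop 4: in=[-5,5] → [-5,5] (no change)
  #11 pop 5: in=[-5,5] → [-5,5] (no change)

Fixpoint:
  val[0] = [-5,5]
  val[1] = [-5,4]
  val[2] = [-3,1]
  val[3] = [-5,5]
  val[4] = [-5,5]
  val[5] = [-5,5]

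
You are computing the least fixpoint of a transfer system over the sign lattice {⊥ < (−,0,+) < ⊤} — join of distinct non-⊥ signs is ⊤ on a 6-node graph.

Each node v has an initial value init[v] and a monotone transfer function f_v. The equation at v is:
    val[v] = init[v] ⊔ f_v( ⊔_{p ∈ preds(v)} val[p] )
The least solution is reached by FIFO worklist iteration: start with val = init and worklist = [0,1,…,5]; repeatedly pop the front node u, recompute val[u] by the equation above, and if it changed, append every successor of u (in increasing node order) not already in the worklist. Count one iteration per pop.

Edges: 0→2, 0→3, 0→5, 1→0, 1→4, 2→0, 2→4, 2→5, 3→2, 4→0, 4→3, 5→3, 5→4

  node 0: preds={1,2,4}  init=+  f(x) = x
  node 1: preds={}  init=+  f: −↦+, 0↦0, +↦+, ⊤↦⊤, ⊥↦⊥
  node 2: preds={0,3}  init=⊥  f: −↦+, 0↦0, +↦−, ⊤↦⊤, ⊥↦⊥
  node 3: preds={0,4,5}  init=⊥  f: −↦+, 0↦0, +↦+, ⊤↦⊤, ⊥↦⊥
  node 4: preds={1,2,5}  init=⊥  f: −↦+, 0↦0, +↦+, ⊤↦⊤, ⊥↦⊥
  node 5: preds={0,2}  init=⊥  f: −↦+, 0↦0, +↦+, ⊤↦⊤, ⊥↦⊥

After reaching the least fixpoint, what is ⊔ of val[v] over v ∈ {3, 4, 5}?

⊤

Iteration log — 13 steps:
  step 1. node 0  ⊔preds=+  new=+  stable
  step 2. node 1  ⊔preds=⊥  new=+  stable
  step 3. node 2  ⊔preds=+  new=−  old=⊥  +wl: 0
  step 4. node 3  ⊔preds=+  new=+  old=⊥  +wl: 2
  step 5. node 4  ⊔preds=⊤  new=⊤  old=⊥  +wl: 3
  step 6. node 5  ⊔preds=⊤  new=⊤  old=⊥  +wl: 4
  step 7. node 0  ⊔preds=⊤  new=⊤  old=+  +wl: 5
  step 8. node 2  ⊔preds=⊤  new=⊤  old=−  +wl: 0
  step 9. node 3  ⊔preds=⊤  new=⊤  old=+  +wl: 2
  step 10. node 4  ⊔preds=⊤  new=⊤  stable
  step 11. node 5  ⊔preds=⊤  new=⊤  stable
  step 12. node 0  ⊔preds=⊤  new=⊤  stable
  step 13. node 2  ⊔preds=⊤  new=⊤  stable

Least fixpoint reached:
  node 0: ⊤
  node 1: +
  node 2: ⊤
  node 3: ⊤
  node 4: ⊤
  node 5: ⊤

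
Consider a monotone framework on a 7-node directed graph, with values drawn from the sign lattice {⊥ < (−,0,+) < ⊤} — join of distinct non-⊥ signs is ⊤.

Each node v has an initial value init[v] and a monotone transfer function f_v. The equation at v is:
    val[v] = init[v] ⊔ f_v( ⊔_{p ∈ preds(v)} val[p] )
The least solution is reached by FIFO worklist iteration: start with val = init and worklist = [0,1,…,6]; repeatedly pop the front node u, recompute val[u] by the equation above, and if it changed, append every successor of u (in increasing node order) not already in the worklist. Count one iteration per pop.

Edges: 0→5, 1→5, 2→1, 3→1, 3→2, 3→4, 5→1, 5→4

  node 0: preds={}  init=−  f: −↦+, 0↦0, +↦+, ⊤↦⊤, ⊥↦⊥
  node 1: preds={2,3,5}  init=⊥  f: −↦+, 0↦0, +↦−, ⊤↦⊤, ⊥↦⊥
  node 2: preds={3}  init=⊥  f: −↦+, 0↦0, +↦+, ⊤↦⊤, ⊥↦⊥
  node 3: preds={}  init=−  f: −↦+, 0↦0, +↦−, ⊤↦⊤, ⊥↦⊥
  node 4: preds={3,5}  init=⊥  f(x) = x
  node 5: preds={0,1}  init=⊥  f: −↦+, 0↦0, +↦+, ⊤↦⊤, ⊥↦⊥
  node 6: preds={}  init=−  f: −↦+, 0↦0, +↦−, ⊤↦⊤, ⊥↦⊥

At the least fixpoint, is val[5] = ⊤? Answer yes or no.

Worklist (10 pops):
  #1 pop 0: in=⊥ → − (no change)
  #2 pop 1: in=− → + (was ⊥); enqueue []
  #3 pop 2: in=− → + (was ⊥); enqueue [1]
  #4 pop 3: in=⊥ → − (no change)
  #5 pop 4: in=− → − (was ⊥); enqueue []
  #6 pop 5: in=⊤ → ⊤ (was ⊥); enqueue [4]
  #7 pop 6: in=⊥ → − (no change)
  #8 pop 1: in=⊤ → ⊤ (was +); enqueue [5]
  #9 pop 4: in=⊤ → ⊤ (was −); enqueue []
  #10 pop 5: in=⊤ → ⊤ (no change)

Fixpoint:
  val[0] = −
  val[1] = ⊤
  val[2] = +
  val[3] = −
  val[4] = ⊤
  val[5] = ⊤
  val[6] = −

yes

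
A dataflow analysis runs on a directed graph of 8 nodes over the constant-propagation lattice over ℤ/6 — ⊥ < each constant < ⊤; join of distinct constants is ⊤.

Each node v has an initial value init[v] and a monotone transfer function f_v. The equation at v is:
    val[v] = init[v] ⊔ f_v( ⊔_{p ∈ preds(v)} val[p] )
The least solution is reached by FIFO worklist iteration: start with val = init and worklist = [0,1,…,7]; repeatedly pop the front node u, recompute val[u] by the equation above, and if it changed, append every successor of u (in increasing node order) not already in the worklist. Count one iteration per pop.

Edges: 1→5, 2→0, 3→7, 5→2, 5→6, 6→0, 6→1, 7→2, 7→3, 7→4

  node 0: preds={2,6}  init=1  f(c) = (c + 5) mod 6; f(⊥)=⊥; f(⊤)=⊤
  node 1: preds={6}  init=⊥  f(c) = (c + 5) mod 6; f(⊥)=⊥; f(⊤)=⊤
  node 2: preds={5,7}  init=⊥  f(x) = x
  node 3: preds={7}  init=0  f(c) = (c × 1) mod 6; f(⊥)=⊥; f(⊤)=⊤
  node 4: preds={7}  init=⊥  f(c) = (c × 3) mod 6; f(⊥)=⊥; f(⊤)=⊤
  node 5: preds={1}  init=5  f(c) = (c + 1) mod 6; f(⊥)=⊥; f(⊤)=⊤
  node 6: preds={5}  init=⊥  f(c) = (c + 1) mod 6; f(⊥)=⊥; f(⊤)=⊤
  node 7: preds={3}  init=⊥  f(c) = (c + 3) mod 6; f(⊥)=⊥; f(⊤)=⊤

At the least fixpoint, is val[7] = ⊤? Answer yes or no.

Trace (23 dequeues):
  [1] u=0 | in ⊥ | out 1 | ==
  [2] u=1 | in ⊥ | out ⊥ | ==
  [3] u=2 | in 5 | out 5 | prev ⊥ | push {0}
  [4] u=3 | in ⊥ | out 0 | ==
  [5] u=4 | in ⊥ | out ⊥ | ==
  [6] u=5 | in ⊥ | out 5 | ==
  [7] u=6 | in 5 | out 0 | prev ⊥ | push {1}
  [8] u=7 | in 0 | out 3 | prev ⊥ | push {2,3,4}
  [9] u=0 | in ⊤ | out ⊤ | prev 1 | push {}
  [10] u=1 | in 0 | out 5 | prev ⊥ | push {5}
  [11] u=2 | in ⊤ | out ⊤ | prev 5 | push {0}
  [12] u=3 | in 3 | out ⊤ | prev 0 | push {7}
  [13] u=4 | in 3 | out 3 | prev ⊥ | push {}
  [14] u=5 | in 5 | out ⊤ | prev 5 | push {2,6}
  [15] u=0 | in ⊤ | out ⊤ | ==
  [16] u=7 | in ⊤ | out ⊤ | prev 3 | push {3,4}
  [17] u=2 | in ⊤ | out ⊤ | ==
  [18] u=6 | in ⊤ | out ⊤ | prev 0 | push {0,1}
  [19] u=3 | in ⊤ | out ⊤ | ==
  [20] u=4 | in ⊤ | out ⊤ | prev 3 | push {}
  [21] u=0 | in ⊤ | out ⊤ | ==
  [22] u=1 | in ⊤ | out ⊤ | prev 5 | push {5}
  [23] u=5 | in ⊤ | out ⊤ | ==

Converged values:
  [0] ⊤
  [1] ⊤
  [2] ⊤
  [3] ⊤
  [4] ⊤
  [5] ⊤
  [6] ⊤
  [7] ⊤

yes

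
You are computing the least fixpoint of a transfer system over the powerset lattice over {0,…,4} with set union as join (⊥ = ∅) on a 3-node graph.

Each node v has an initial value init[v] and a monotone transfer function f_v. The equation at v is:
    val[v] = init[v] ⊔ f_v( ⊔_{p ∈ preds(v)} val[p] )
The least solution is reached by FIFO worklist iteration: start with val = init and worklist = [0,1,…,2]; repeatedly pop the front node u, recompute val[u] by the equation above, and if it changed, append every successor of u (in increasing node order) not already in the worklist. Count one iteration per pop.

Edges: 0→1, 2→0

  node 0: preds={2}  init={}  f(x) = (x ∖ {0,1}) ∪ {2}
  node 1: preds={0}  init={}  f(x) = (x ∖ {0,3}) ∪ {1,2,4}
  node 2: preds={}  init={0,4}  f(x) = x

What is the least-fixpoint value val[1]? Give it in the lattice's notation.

Iteration log — 3 steps:
  step 1. node 0  ⊔preds={0,4}  new={2,4}  old={}  +wl: 
  step 2. node 1  ⊔preds={2,4}  new={1,2,4}  old={}  +wl: 
  step 3. node 2  ⊔preds={}  new={0,4}  stable

Least fixpoint reached:
  node 0: {2,4}
  node 1: {1,2,4}
  node 2: {0,4}

{1,2,4}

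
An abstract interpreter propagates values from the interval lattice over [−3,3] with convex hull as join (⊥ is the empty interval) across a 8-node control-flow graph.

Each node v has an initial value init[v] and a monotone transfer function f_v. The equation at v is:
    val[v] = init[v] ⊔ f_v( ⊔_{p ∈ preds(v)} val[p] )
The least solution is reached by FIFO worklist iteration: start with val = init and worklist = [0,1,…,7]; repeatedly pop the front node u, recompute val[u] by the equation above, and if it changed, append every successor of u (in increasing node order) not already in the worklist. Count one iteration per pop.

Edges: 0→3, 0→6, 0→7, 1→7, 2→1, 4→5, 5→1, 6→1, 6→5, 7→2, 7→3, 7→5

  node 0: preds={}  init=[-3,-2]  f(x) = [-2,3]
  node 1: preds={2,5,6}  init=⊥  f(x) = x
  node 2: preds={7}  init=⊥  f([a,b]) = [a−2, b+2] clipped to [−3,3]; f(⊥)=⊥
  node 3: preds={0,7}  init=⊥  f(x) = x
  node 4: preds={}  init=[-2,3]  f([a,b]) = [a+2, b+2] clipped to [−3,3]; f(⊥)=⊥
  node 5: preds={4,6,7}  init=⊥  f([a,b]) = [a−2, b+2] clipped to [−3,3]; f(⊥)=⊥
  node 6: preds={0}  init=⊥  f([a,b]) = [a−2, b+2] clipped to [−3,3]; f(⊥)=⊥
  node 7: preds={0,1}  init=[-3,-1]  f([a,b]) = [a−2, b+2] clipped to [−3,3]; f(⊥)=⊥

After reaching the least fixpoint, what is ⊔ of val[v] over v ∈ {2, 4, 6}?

Worklist (14 pops):
  #1 pop 0: in=⊥ → [-3,3] (was [-3,-2]); enqueue []
  #2 pop 1: in=⊥ → ⊥ (no change)
  #3 pop 2: in=[-3,-1] → [-3,1] (was ⊥); enqueue [1]
  #4 pop 3: in=[-3,3] → [-3,3] (was ⊥); enqueue []
  #5 pop 4: in=⊥ → [-2,3] (no change)
  #6 pop 5: in=[-3,3] → [-3,3] (was ⊥); enqueue []
  #7 pop 6: in=[-3,3] → [-3,3] (was ⊥); enqueue [5]
  #8 pop 7: in=[-3,3] → [-3,3] (was [-3,-1]); enqueue [2,3]
  #9 pop 1: in=[-3,3] → [-3,3] (was ⊥); enqueue [7]
  #10 pop 5: in=[-3,3] → [-3,3] (no change)
  #11 pop 2: in=[-3,3] → [-3,3] (was [-3,1]); enqueue [1]
  #12 pop 3: in=[-3,3] → [-3,3] (no change)
  #13 pop 7: in=[-3,3] → [-3,3] (no change)
  #14 pop 1: in=[-3,3] → [-3,3] (no change)

Fixpoint:
  val[0] = [-3,3]
  val[1] = [-3,3]
  val[2] = [-3,3]
  val[3] = [-3,3]
  val[4] = [-2,3]
  val[5] = [-3,3]
  val[6] = [-3,3]
  val[7] = [-3,3]

[-3,3]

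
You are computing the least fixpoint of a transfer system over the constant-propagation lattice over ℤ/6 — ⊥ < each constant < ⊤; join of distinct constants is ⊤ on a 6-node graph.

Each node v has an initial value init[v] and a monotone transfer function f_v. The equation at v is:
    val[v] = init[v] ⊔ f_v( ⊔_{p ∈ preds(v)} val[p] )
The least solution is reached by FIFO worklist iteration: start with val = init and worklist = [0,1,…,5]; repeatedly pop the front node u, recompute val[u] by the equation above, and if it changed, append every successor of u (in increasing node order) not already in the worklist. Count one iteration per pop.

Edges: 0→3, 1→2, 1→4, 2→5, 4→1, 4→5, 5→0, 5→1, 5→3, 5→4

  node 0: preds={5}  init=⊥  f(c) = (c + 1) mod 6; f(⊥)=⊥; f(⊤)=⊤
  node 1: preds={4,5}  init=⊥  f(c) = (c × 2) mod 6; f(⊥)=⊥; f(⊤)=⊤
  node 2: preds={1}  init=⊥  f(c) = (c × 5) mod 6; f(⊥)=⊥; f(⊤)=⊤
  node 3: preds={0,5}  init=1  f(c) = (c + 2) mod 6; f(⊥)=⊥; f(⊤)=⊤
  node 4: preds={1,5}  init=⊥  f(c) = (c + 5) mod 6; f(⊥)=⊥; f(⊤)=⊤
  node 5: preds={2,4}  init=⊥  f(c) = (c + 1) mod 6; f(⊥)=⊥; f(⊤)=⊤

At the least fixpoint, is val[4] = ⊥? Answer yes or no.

Trace (6 dequeues):
  [1] u=0 | in ⊥ | out ⊥ | ==
  [2] u=1 | in ⊥ | out ⊥ | ==
  [3] u=2 | in ⊥ | out ⊥ | ==
  [4] u=3 | in ⊥ | out 1 | ==
  [5] u=4 | in ⊥ | out ⊥ | ==
  [6] u=5 | in ⊥ | out ⊥ | ==

Converged values:
  [0] ⊥
  [1] ⊥
  [2] ⊥
  [3] 1
  [4] ⊥
  [5] ⊥

yes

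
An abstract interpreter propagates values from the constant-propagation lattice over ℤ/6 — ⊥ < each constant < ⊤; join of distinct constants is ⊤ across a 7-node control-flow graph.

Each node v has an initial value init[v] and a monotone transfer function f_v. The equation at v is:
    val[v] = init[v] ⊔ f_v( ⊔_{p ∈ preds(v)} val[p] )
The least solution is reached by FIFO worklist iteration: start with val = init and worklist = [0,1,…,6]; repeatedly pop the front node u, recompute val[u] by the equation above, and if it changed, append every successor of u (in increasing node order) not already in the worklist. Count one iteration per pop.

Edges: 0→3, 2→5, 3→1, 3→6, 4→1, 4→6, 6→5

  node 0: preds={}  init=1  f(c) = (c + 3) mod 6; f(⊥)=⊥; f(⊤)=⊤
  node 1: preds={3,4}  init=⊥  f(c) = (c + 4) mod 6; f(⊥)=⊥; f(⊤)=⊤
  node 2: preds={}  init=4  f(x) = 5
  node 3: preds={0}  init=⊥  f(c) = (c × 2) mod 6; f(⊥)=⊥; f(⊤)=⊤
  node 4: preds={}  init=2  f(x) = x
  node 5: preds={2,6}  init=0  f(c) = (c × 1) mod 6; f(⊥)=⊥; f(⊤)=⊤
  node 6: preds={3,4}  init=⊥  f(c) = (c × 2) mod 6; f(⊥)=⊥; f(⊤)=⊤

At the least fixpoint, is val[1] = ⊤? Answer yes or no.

Trace (9 dequeues):
  [1] u=0 | in ⊥ | out 1 | ==
  [2] u=1 | in 2 | out 0 | prev ⊥ | push {}
  [3] u=2 | in ⊥ | out ⊤ | prev 4 | push {}
  [4] u=3 | in 1 | out 2 | prev ⊥ | push {1}
  [5] u=4 | in ⊥ | out 2 | ==
  [6] u=5 | in ⊤ | out ⊤ | prev 0 | push {}
  [7] u=6 | in 2 | out 4 | prev ⊥ | push {5}
  [8] u=1 | in 2 | out 0 | ==
  [9] u=5 | in ⊤ | out ⊤ | ==

Converged values:
  [0] 1
  [1] 0
  [2] ⊤
  [3] 2
  [4] 2
  [5] ⊤
  [6] 4

no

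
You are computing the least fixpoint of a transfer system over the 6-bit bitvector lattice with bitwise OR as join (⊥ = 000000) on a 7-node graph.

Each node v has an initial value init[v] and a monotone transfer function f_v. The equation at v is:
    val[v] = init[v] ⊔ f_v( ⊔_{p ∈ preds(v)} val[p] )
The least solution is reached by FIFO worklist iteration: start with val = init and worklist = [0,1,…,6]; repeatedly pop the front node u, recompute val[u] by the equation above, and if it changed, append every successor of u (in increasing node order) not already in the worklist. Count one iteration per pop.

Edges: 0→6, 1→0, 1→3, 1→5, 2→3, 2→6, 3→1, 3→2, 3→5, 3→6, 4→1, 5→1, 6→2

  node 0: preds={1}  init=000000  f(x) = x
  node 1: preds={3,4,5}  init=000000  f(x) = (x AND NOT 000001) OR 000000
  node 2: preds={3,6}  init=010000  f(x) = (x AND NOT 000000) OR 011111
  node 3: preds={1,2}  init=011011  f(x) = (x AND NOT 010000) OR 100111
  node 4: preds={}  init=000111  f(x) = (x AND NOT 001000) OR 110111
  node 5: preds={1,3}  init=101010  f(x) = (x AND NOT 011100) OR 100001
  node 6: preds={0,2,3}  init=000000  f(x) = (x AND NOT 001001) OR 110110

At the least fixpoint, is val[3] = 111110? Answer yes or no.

Trace (12 dequeues):
  [1] u=0 | in 000000 | out 000000 | ==
  [2] u=1 | in 111111 | out 111110 | prev 000000 | push {0}
  [3] u=2 | in 011011 | out 011111 | prev 010000 | push {}
  [4] u=3 | in 111111 | out 111111 | prev 011011 | push {1,2}
  [5] u=4 | in 000000 | out 110111 | prev 000111 | push {}
  [6] u=5 | in 111111 | out 101011 | prev 101010 | push {}
  [7] u=6 | in 111111 | out 110110 | prev 000000 | push {}
  [8] u=0 | in 111110 | out 111110 | prev 000000 | push {6}
  [9] u=1 | in 111111 | out 111110 | ==
  [10] u=2 | in 111111 | out 111111 | prev 011111 | push {3}
  [11] u=6 | in 111111 | out 110110 | ==
  [12] u=3 | in 111111 | out 111111 | ==

Converged values:
  [0] 111110
  [1] 111110
  [2] 111111
  [3] 111111
  [4] 110111
  [5] 101011
  [6] 110110

no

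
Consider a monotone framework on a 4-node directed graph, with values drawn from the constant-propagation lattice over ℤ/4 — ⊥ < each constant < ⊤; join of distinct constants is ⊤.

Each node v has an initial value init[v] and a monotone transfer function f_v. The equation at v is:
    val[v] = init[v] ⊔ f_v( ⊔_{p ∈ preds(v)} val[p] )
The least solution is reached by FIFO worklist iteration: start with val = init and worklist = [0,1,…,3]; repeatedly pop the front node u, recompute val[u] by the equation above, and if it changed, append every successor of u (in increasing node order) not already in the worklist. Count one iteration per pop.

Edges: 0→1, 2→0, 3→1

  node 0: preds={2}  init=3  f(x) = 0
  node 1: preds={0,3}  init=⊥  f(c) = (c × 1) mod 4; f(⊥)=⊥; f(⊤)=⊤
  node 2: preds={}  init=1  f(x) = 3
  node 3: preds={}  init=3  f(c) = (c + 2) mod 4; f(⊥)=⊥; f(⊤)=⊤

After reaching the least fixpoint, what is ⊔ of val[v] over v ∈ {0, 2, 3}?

⊤

Worklist (5 pops):
  #1 pop 0: in=1 → ⊤ (was 3); enqueue []
  #2 pop 1: in=⊤ → ⊤ (was ⊥); enqueue []
  #3 pop 2: in=⊥ → ⊤ (was 1); enqueue [0]
  #4 pop 3: in=⊥ → 3 (no change)
  #5 pop 0: in=⊤ → ⊤ (no change)

Fixpoint:
  val[0] = ⊤
  val[1] = ⊤
  val[2] = ⊤
  val[3] = 3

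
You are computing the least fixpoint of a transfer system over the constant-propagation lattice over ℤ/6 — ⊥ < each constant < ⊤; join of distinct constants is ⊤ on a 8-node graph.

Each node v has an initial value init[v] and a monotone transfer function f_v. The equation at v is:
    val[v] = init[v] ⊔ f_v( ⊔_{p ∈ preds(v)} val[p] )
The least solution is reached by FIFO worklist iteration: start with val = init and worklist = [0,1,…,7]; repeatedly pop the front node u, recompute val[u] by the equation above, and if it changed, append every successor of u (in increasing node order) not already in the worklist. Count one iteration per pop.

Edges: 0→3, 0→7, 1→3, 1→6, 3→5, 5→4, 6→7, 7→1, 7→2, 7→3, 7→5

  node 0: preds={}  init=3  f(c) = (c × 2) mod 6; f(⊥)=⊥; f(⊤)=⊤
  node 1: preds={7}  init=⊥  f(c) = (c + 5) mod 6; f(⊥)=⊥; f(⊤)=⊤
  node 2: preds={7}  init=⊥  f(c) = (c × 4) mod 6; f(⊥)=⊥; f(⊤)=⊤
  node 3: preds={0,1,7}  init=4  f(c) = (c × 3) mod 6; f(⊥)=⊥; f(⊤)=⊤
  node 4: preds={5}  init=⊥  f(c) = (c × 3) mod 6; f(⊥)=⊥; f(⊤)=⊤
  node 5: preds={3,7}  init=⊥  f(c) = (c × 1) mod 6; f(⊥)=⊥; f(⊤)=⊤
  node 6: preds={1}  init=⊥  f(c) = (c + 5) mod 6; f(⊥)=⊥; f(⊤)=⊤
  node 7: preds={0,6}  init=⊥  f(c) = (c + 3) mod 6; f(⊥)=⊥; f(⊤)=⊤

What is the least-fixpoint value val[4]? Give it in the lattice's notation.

Worklist (21 pops):
  #1 pop 0: in=⊥ → 3 (no change)
  #2 pop 1: in=⊥ → ⊥ (no change)
  #3 pop 2: in=⊥ → ⊥ (no change)
  #4 pop 3: in=3 → ⊤ (was 4); enqueue []
  #5 pop 4: in=⊥ → ⊥ (no change)
  #6 pop 5: in=⊤ → ⊤ (was ⊥); enqueue [4]
  #7 pop 6: in=⊥ → ⊥ (no change)
  #8 pop 7: in=3 → 0 (was ⊥); enqueue [1,2,3,5]
  #9 pop 4: in=⊤ → ⊤ (was ⊥); enqueue []
  #10 pop 1: in=0 → 5 (was ⊥); enqueue [6]
  #11 pop 2: in=0 → 0 (was ⊥); enqueue []
  #12 pop 3: in=⊤ → ⊤ (no change)
  #13 pop 5: in=⊤ → ⊤ (no change)
  #14 pop 6: in=5 → 4 (was ⊥); enqueue [7]
  #15 pop 7: in=⊤ → ⊤ (was 0); enqueue [1,2,3,5]
  #16 pop 1: in=⊤ → ⊤ (was 5); enqueue [6]
  #17 pop 2: in=⊤ → ⊤ (was 0); enqueue []
  #18 pop 3: in=⊤ → ⊤ (no change)
  #19 pop 5: in=⊤ → ⊤ (no change)
  #20 pop 6: in=⊤ → ⊤ (was 4); enqueue [7]
  #21 pop 7: in=⊤ → ⊤ (no change)

Fixpoint:
  val[0] = 3
  val[1] = ⊤
  val[2] = ⊤
  val[3] = ⊤
  val[4] = ⊤
  val[5] = ⊤
  val[6] = ⊤
  val[7] = ⊤

⊤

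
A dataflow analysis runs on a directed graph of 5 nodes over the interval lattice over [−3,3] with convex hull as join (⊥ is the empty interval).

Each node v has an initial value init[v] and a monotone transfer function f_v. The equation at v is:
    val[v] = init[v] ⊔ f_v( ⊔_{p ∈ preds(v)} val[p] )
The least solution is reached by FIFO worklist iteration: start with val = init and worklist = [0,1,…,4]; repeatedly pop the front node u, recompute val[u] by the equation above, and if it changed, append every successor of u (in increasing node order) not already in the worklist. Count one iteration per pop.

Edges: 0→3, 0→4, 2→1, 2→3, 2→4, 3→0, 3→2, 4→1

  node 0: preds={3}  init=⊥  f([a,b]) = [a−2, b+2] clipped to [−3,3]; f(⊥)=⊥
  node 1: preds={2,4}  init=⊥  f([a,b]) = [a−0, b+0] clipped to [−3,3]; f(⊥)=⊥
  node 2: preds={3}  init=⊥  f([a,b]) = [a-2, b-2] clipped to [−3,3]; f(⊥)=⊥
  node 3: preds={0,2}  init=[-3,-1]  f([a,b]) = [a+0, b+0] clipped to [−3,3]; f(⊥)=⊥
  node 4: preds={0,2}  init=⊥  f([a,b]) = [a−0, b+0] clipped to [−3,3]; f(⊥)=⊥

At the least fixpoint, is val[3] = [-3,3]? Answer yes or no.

Iteration log — 16 steps:
  step 1. node 0  ⊔preds=[-3,-1]  new=[-3,1]  old=⊥  +wl: 
  step 2. node 1  ⊔preds=⊥  new=⊥  stable
  step 3. node 2  ⊔preds=[-3,-1]  new=[-3,-3]  old=⊥  +wl: 1
  step 4. node 3  ⊔preds=[-3,1]  new=[-3,1]  old=[-3,-1]  +wl: 0,2
  step 5. node 4  ⊔preds=[-3,1]  new=[-3,1]  old=⊥  +wl: 
  step 6. node 1  ⊔preds=[-3,1]  new=[-3,1]  old=⊥  +wl: 
  step 7. node 0  ⊔preds=[-3,1]  new=[-3,3]  old=[-3,1]  +wl: 3,4
  step 8. node 2  ⊔preds=[-3,1]  new=[-3,-1]  old=[-3,-3]  +wl: 1
  step 9. node 3  ⊔preds=[-3,3]  new=[-3,3]  old=[-3,1]  +wl: 0,2
  step 10. node 4  ⊔preds=[-3,3]  new=[-3,3]  old=[-3,1]  +wl: 
  step 11. node 1  ⊔preds=[-3,3]  new=[-3,3]  old=[-3,1]  +wl: 
  step 12. node 0  ⊔preds=[-3,3]  new=[-3,3]  stable
  step 13. node 2  ⊔preds=[-3,3]  new=[-3,1]  old=[-3,-1]  +wl: 1,3,4
  step 14. node 1  ⊔preds=[-3,3]  new=[-3,3]  stable
  step 15. node 3  ⊔preds=[-3,3]  new=[-3,3]  stable
  step 16. node 4  ⊔preds=[-3,3]  new=[-3,3]  stable

Least fixpoint reached:
  node 0: [-3,3]
  node 1: [-3,3]
  node 2: [-3,1]
  node 3: [-3,3]
  node 4: [-3,3]

yes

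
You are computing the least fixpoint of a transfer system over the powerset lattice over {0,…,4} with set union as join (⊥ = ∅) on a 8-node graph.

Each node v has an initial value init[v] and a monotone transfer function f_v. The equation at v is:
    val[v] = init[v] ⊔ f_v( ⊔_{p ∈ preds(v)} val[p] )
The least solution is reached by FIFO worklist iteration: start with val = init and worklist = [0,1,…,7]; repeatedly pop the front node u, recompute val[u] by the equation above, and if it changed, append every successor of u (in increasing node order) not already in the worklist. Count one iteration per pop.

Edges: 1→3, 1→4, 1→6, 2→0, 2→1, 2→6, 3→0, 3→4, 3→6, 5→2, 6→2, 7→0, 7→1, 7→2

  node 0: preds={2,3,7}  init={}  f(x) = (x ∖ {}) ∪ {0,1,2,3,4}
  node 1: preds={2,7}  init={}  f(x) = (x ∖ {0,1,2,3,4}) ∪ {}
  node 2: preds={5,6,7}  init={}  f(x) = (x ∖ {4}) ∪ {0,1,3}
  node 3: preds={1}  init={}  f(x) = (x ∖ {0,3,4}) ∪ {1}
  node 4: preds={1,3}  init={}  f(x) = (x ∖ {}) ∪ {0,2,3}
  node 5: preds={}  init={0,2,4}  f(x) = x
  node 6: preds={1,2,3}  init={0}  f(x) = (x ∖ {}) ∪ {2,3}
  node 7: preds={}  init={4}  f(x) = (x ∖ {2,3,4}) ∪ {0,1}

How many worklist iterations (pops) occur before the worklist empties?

11

Trace (11 dequeues):
  [1] u=0 | in {4} | out {0,1,2,3,4} | prev {} | push {}
  [2] u=1 | in {4} | out {} | ==
  [3] u=2 | in {0,2,4} | out {0,1,2,3} | prev {} | push {0,1}
  [4] u=3 | in {} | out {1} | prev {} | push {}
  [5] u=4 | in {1} | out {0,1,2,3} | prev {} | push {}
  [6] u=5 | in {} | out {0,2,4} | ==
  [7] u=6 | in {0,1,2,3} | out {0,1,2,3} | prev {0} | push {2}
  [8] u=7 | in {} | out {0,1,4} | prev {4} | push {}
  [9] u=0 | in {0,1,2,3,4} | out {0,1,2,3,4} | ==
  [10] u=1 | in {0,1,2,3,4} | out {} | ==
  [11] u=2 | in {0,1,2,3,4} | out {0,1,2,3} | ==

Converged values:
  [0] {0,1,2,3,4}
  [1] {}
  [2] {0,1,2,3}
  [3] {1}
  [4] {0,1,2,3}
  [5] {0,2,4}
  [6] {0,1,2,3}
  [7] {0,1,4}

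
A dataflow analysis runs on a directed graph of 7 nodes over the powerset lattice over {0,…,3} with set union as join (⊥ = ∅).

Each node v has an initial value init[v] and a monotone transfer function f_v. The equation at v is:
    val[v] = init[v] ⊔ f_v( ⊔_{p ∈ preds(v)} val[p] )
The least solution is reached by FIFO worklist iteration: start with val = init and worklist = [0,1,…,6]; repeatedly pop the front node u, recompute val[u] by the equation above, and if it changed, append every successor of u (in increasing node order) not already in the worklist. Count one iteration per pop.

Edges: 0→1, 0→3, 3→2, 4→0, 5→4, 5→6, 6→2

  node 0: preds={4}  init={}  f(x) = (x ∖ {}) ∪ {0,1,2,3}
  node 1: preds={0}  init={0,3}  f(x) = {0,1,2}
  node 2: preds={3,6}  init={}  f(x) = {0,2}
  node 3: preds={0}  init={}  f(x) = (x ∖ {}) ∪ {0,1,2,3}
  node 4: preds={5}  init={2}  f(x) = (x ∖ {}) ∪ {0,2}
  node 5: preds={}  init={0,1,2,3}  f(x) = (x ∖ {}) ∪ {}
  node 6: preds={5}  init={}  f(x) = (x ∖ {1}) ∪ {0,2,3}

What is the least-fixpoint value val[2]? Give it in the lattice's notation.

Iteration log — 9 steps:
  step 1. node 0  ⊔preds={2}  new={0,1,2,3}  old={}  +wl: 
  step 2. node 1  ⊔preds={0,1,2,3}  new={0,1,2,3}  old={0,3}  +wl: 
  step 3. node 2  ⊔preds={}  new={0,2}  old={}  +wl: 
  step 4. node 3  ⊔preds={0,1,2,3}  new={0,1,2,3}  old={}  +wl: 2
  step 5. node 4  ⊔preds={0,1,2,3}  new={0,1,2,3}  old={2}  +wl: 0
  step 6. node 5  ⊔preds={}  new={0,1,2,3}  stable
  step 7. node 6  ⊔preds={0,1,2,3}  new={0,2,3}  old={}  +wl: 
  step 8. node 2  ⊔preds={0,1,2,3}  new={0,2}  stable
  step 9. node 0  ⊔preds={0,1,2,3}  new={0,1,2,3}  stable

Least fixpoint reached:
  node 0: {0,1,2,3}
  node 1: {0,1,2,3}
  node 2: {0,2}
  node 3: {0,1,2,3}
  node 4: {0,1,2,3}
  node 5: {0,1,2,3}
  node 6: {0,2,3}

{0,2}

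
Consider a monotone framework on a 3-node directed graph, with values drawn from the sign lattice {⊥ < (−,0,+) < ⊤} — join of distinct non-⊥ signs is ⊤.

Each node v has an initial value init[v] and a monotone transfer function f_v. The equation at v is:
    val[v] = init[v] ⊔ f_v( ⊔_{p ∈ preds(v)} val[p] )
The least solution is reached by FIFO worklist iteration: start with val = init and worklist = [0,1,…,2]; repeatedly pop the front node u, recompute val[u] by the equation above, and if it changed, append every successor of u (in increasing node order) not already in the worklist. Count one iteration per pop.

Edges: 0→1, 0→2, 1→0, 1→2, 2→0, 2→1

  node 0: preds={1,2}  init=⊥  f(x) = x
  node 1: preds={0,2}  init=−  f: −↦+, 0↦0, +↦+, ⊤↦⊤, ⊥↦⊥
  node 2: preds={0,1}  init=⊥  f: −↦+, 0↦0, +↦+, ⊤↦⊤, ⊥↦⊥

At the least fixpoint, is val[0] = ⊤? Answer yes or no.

yes

Iteration log — 6 steps:
  step 1. node 0  ⊔preds=−  new=−  old=⊥  +wl: 
  step 2. node 1  ⊔preds=−  new=⊤  old=−  +wl: 0
  step 3. node 2  ⊔preds=⊤  new=⊤  old=⊥  +wl: 1
  step 4. node 0  ⊔preds=⊤  new=⊤  old=−  +wl: 2
  step 5. node 1  ⊔preds=⊤  new=⊤  stable
  step 6. node 2  ⊔preds=⊤  new=⊤  stable

Least fixpoint reached:
  node 0: ⊤
  node 1: ⊤
  node 2: ⊤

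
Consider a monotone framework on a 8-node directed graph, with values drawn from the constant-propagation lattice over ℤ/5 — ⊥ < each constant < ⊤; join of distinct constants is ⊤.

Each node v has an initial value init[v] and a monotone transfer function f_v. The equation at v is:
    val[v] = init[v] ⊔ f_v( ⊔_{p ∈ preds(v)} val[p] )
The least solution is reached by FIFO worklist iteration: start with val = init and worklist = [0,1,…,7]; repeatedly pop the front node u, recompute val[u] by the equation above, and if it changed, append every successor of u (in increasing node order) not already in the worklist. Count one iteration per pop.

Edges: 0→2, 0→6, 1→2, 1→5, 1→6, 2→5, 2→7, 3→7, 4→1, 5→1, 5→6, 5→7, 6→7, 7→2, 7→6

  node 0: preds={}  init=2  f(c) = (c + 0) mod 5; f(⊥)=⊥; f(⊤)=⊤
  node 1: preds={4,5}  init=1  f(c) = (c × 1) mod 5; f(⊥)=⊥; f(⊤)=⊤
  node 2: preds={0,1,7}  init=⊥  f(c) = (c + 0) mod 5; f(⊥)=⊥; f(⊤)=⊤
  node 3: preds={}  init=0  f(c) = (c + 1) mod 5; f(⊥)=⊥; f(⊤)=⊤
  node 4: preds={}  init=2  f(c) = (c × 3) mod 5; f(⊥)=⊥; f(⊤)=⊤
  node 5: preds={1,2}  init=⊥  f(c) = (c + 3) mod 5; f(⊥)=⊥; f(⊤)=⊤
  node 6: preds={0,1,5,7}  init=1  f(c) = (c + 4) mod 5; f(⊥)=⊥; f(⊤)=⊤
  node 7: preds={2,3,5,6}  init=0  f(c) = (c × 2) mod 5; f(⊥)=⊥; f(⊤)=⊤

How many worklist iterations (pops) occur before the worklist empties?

11

Trace (11 dequeues):
  [1] u=0 | in ⊥ | out 2 | ==
  [2] u=1 | in 2 | out ⊤ | prev 1 | push {}
  [3] u=2 | in ⊤ | out ⊤ | prev ⊥ | push {}
  [4] u=3 | in ⊥ | out 0 | ==
  [5] u=4 | in ⊥ | out 2 | ==
  [6] u=5 | in ⊤ | out ⊤ | prev ⊥ | push {1}
  [7] u=6 | in ⊤ | out ⊤ | prev 1 | push {}
  [8] u=7 | in ⊤ | out ⊤ | prev 0 | push {2,6}
  [9] u=1 | in ⊤ | out ⊤ | ==
  [10] u=2 | in ⊤ | out ⊤ | ==
  [11] u=6 | in ⊤ | out ⊤ | ==

Converged values:
  [0] 2
  [1] ⊤
  [2] ⊤
  [3] 0
  [4] 2
  [5] ⊤
  [6] ⊤
  [7] ⊤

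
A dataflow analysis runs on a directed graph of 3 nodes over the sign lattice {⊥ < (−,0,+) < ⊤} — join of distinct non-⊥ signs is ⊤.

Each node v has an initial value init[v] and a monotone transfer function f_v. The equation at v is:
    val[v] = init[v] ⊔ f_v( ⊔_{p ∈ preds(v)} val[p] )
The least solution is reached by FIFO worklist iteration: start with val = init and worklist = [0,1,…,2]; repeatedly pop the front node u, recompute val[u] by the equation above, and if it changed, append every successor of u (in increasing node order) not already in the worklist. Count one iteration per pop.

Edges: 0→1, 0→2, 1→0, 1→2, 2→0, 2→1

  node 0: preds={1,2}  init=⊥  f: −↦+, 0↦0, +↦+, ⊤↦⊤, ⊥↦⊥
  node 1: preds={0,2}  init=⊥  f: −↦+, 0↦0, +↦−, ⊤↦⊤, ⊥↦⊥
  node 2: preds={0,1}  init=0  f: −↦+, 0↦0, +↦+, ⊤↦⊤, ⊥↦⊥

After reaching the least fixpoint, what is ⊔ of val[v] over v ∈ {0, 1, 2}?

Iteration log — 4 steps:
  step 1. node 0  ⊔preds=0  new=0  old=⊥  +wl: 
  step 2. node 1  ⊔preds=0  new=0  old=⊥  +wl: 0
  step 3. node 2  ⊔preds=0  new=0  stable
  step 4. node 0  ⊔preds=0  new=0  stable

Least fixpoint reached:
  node 0: 0
  node 1: 0
  node 2: 0

0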